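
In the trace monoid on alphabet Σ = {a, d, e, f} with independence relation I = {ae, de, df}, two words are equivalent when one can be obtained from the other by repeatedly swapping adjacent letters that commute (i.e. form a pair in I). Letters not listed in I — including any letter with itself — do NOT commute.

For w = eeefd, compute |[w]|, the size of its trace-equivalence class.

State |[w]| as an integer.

drop 0:e onto floor
drop 1:e onto {0:e}
drop 2:e onto {1:e}
drop 3:f onto {2:e}
drop 4:d onto floor
ground layer = {0:e, 4:d}
drop-orders for the pieces not yet dropped (sum over which currently-grounded one goes next):
  1 to go: {3} 1  {4} 1
  2 to go: {2,3} 1  {3,4} 2
  3 to go: {1,2,3} 1  {2,3,4} 3
  if 0:e drops first: 4 orders
  if 4:d drops first: 1 orders
heap linearizations: 5

5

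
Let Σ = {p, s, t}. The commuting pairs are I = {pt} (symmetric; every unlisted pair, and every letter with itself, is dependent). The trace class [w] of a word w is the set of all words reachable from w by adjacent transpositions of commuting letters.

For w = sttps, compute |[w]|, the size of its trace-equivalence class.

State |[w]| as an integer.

0(s) covers ∅
1(t) covers 0:s
2(t) covers 1:t
3(p) covers 0:s
4(s) covers 2:t, 3:p
floor of heap: 0:s
completions by unplaced set U, small U first (add the entries for U minus each lowest piece of U):
  |U|=1: {4}:1
  |U|=2: {2,4}:1  {3,4}:1
  |U|=3: {1,2,4}:1  {2,3,4}:2
  start at 0(s): 3

3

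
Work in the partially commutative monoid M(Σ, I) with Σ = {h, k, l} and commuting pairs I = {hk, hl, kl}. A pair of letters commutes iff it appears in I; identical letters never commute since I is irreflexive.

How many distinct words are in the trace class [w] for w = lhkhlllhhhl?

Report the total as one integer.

#0=l has no predecessor
#1=h has no predecessor
#2=k has no predecessor
#3=h depends on [1:h]
#4=l depends on [0:l]
#5=l depends on [4:l]
#6=l depends on [5:l]
#7=h depends on [3:h]
#8=h depends on [7:h]
#9=h depends on [8:h]
#10=l depends on [6:l]
sources: [0:l, 1:h, 2:k]
N(rest) = Σ N(rest − s) over sources s of rest; N(one piece) = 1:
  size 1 → [2]=1  [9]=1  [10]=1
  size 2 → [2,9]=2  [2,10]=2  [6,10]=1  [8,9]=1  [9,10]=2
  size 3 → [2,6,10]=3  [2,8,9]=3  [2,9,10]=6  [5,6,10]=1  [6,9,10]=3  [7,8,9]=1  [8,9,10]=3
  size 4 → [2,5,6,10]=4  [2,6,9,10]=12  [2,7,8,9]=4  [2,8,9,10]=12  [3,7,8,9]=1  [4,5,6,10]=1  [5,6,9,10]=4  [6,8,9,10]=6  [7,8,9,10]=4
  size 5 → [0,4,5,6,10]=1  [1,3,7,8,9]=1  [2,3,7,8,9]=5  [2,4,5,6,10]=5  [2,5,6,9,10]=20  [2,6,8,9,10]=30  [2,7,8,9,10]=20  [3,7,8,9,10]=5  [4,5,6,9,10]=5  [5,6,8,9,10]=10  [6,7,8,9,10]=10
  size 6 → [0,2,4,5,6,10]=6  [0,4,5,6,9,10]=6  [1,2,3,7,8,9]=6  [1,3,7,8,9,10]=6  [2,3,7,8,9,10]=30  [2,4,5,6,9,10]=30  [2,5,6,8,9,10]=60  [2,6,7,8,9,10]=60  [3,6,7,8,9,10]=15  [4,5,6,8,9,10]=15  [5,6,7,8,9,10]=20
  size 7 → [0,2,4,5,6,9,10]=42  [0,4,5,6,8,9,10]=21  [1,2,3,7,8,9,10]=42  [1,3,6,7,8,9,10]=21  [2,3,6,7,8,9,10]=105  [2,4,5,6,8,9,10]=105  [2,5,6,7,8,9,10]=140  [3,5,6,7,8,9,10]=35  [4,5,6,7,8,9,10]=35
  size 8 → [0,2,4,5,6,8,9,10]=168  [0,4,5,6,7,8,9,10]=56  [1,2,3,6,7,8,9,10]=168  [1,3,5,6,7,8,9,10]=56  [2,3,5,6,7,8,9,10]=280  [2,4,5,6,7,8,9,10]=280  [3,4,5,6,7,8,9,10]=70
  size 9 → [0,2,4,5,6,7,8,9,10]=504  [0,3,4,5,6,7,8,9,10]=126  [1,2,3,5,6,7,8,9,10]=504  [1,3,4,5,6,7,8,9,10]=126  [2,3,4,5,6,7,8,9,10]=630
  first=0(l) contributes 1260
  first=1(h) contributes 1260
  first=2(k) contributes 252
|[w]| = 2772

2772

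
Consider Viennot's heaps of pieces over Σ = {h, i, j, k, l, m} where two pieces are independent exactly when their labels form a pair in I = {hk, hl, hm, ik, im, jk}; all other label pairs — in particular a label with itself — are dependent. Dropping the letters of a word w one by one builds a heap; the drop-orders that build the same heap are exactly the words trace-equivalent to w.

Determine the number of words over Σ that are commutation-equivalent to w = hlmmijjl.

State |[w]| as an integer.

9

drop 0:h onto floor
drop 1:l onto floor
drop 2:m onto {1:l}
drop 3:m onto {2:m}
drop 4:i onto {0:h, 1:l}
drop 5:j onto {3:m, 4:i}
drop 6:j onto {5:j}
drop 7:l onto {6:j}
ground layer = {0:h, 1:l}
drop-orders for the pieces not yet dropped (sum over which currently-grounded one goes next):
  1 to go: {7} 1
  2 to go: {6,7} 1
  3 to go: {5,6,7} 1
  4 to go: {3,5,6,7} 1  {4,5,6,7} 1
  5 to go: {0,4,5,6,7} 1  {2,3,5,6,7} 1  {3,4,5,6,7} 2
  6 to go: {0,3,4,5,6,7} 3  {2,3,4,5,6,7} 3
  if 0:h drops first: 3 orders
  if 1:l drops first: 6 orders
heap linearizations: 9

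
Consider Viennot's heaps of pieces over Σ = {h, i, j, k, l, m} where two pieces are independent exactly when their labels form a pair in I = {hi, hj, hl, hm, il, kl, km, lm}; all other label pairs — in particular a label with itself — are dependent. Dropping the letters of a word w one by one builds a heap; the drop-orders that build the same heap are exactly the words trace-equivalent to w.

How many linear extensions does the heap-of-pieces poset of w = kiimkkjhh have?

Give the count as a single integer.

drop 0:k onto floor
drop 1:i onto {0:k}
drop 2:i onto {1:i}
drop 3:m onto {2:i}
drop 4:k onto {2:i}
drop 5:k onto {4:k}
drop 6:j onto {3:m, 5:k}
drop 7:h onto {5:k}
drop 8:h onto {7:h}
ground layer = {0:k}
drop-orders for the pieces not yet dropped (sum over which currently-grounded one goes next):
  1 to go: {6} 1  {8} 1
  2 to go: {3,6} 1  {6,8} 2  {7,8} 1
  3 to go: {3,6,8} 3  {6,7,8} 3
  4 to go: {3,6,7,8} 6  {5,6,7,8} 3
  5 to go: {3,5,6,7,8} 9  {4,5,6,7,8} 3
  6 to go: {3,4,5,6,7,8} 12
  7 to go: {2,3,4,5,6,7,8} 12
  if 0:k drops first: 12 orders

12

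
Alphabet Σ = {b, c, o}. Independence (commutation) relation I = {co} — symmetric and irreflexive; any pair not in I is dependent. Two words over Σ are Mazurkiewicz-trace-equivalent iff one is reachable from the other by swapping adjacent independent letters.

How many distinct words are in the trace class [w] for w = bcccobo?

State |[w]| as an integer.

piece 0:b — minimal
piece 1:c rests on {0:b}
piece 2:c rests on {1:c}
piece 3:c rests on {2:c}
piece 4:o rests on {0:b}
piece 5:b rests on {3:c, 4:o}
piece 6:o rests on {5:b}
minimal pieces: {0:b}
ways to finish when only these pieces remain (= sum over removing one remaining piece with nothing left below it):
  1 left: {6}→1
  2 left: {5,6}→1
  3 left: {3,5,6}→1  {4,5,6}→1
  4 left: {2,3,5,6}→1  {3,4,5,6}→2
  5 left: {1,2,3,5,6}→1  {2,3,4,5,6}→3
  placing 0:b first → 4 extensions

4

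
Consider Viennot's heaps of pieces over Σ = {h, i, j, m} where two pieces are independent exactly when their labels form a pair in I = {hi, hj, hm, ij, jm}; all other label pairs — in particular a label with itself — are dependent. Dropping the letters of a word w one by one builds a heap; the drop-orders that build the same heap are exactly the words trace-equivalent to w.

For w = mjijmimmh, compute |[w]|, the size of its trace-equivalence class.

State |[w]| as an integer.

252

drop 0:m onto floor
drop 1:j onto floor
drop 2:i onto {0:m}
drop 3:j onto {1:j}
drop 4:m onto {2:i}
drop 5:i onto {4:m}
drop 6:m onto {5:i}
drop 7:m onto {6:m}
drop 8:h onto floor
ground layer = {0:m, 1:j, 8:h}
drop-orders for the pieces not yet dropped (sum over which currently-grounded one goes next):
  1 to go: {3} 1  {7} 1  {8} 1
  2 to go: {1,3} 1  {3,7} 2  {3,8} 2  {6,7} 1  {7,8} 2
  3 to go: {1,3,7} 3  {1,3,8} 3  {3,6,7} 3  {3,7,8} 6  {5,6,7} 1  {6,7,8} 3
  4 to go: {1,3,6,7} 6  {1,3,7,8} 12  {3,5,6,7} 4  {3,6,7,8} 12  {4,5,6,7} 1  {5,6,7,8} 4
  5 to go: {1,3,5,6,7} 10  {1,3,6,7,8} 30  {2,4,5,6,7} 1  {3,4,5,6,7} 5  {3,5,6,7,8} 20  {4,5,6,7,8} 5
  6 to go: {0,2,4,5,6,7} 1  {1,3,4,5,6,7} 15  {1,3,5,6,7,8} 60  {2,3,4,5,6,7} 6  {2,4,5,6,7,8} 6  {3,4,5,6,7,8} 30
  7 to go: {0,2,3,4,5,6,7} 7  {0,2,4,5,6,7,8} 7  {1,2,3,4,5,6,7} 21  {1,3,4,5,6,7,8} 105  {2,3,4,5,6,7,8} 42
  if 0:m drops first: 168 orders
  if 1:j drops first: 56 orders
  if 8:h drops first: 28 orders
heap linearizations: 252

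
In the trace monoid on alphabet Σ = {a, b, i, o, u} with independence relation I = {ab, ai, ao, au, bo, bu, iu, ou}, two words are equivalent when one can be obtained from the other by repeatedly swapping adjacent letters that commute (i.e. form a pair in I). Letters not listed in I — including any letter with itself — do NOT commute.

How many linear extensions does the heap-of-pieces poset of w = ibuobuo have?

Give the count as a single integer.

#0=i has no predecessor
#1=b depends on [0:i]
#2=u has no predecessor
#3=o depends on [0:i]
#4=b depends on [1:b]
#5=u depends on [2:u]
#6=o depends on [3:o]
sources: [0:i, 2:u]
N(rest) = Σ N(rest − s) over sources s of rest; N(one piece) = 1:
  size 1 → [4]=1  [5]=1  [6]=1
  size 2 → [1,4]=1  [2,5]=1  [3,6]=1  [4,5]=2  [4,6]=2  [5,6]=2
  size 3 → [1,4,5]=3  [1,4,6]=3  [2,4,5]=3  [2,5,6]=3  [3,4,6]=3  [3,5,6]=3  [4,5,6]=6
  size 4 → [1,2,4,5]=6  [1,3,4,6]=6  [1,4,5,6]=12  [2,3,5,6]=6  [2,4,5,6]=12  [3,4,5,6]=12
  size 5 → [0,1,3,4,6]=6  [1,2,4,5,6]=30  [1,3,4,5,6]=30  [2,3,4,5,6]=30
  first=0(i) contributes 90
  first=2(u) contributes 36
|[w]| = 126

126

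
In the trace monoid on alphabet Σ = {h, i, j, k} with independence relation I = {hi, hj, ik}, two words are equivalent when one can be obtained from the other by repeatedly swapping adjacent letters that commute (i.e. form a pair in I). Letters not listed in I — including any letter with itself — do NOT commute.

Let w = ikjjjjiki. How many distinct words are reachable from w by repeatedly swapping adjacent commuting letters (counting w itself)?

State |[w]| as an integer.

6

0(i) covers ∅
1(k) covers ∅
2(j) covers 0:i, 1:k
3(j) covers 2:j
4(j) covers 3:j
5(j) covers 4:j
6(i) covers 5:j
7(k) covers 5:j
8(i) covers 6:i
floor of heap: 0:i, 1:k
completions by unplaced set U, small U first (add the entries for U minus each lowest piece of U):
  |U|=1: {7}:1  {8}:1
  |U|=2: {6,8}:1  {7,8}:2
  |U|=3: {6,7,8}:3
  |U|=4: {5,6,7,8}:3
  |U|=5: {4,5,6,7,8}:3
  |U|=6: {3,4,5,6,7,8}:3
  |U|=7: {2,3,4,5,6,7,8}:3
  start at 0(i): 3
  start at 1(k): 3
sum over floor = 6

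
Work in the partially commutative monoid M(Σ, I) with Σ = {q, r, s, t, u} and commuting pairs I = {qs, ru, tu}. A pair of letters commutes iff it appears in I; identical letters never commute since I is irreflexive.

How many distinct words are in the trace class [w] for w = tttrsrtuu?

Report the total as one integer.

6

piece 0:t — minimal
piece 1:t rests on {0:t}
piece 2:t rests on {1:t}
piece 3:r rests on {2:t}
piece 4:s rests on {3:r}
piece 5:r rests on {4:s}
piece 6:t rests on {5:r}
piece 7:u rests on {4:s}
piece 8:u rests on {7:u}
minimal pieces: {0:t}
ways to finish when only these pieces remain (= sum over removing one remaining piece with nothing left below it):
  1 left: {6}→1  {8}→1
  2 left: {5,6}→1  {6,8}→2  {7,8}→1
  3 left: {5,6,8}→3  {6,7,8}→3
  4 left: {5,6,7,8}→6
  5 left: {4,5,6,7,8}→6
  6 left: {3,4,5,6,7,8}→6
  7 left: {2,3,4,5,6,7,8}→6
  placing 0:t first → 6 extensions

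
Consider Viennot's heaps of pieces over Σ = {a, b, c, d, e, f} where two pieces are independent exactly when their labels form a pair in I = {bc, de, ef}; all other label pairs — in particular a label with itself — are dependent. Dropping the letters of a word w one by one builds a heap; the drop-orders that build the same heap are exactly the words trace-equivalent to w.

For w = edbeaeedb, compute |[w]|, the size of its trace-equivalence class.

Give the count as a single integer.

6

piece 0:e — minimal
piece 1:d — minimal
piece 2:b rests on {0:e, 1:d}
piece 3:e rests on {2:b}
piece 4:a rests on {3:e}
piece 5:e rests on {4:a}
piece 6:e rests on {5:e}
piece 7:d rests on {4:a}
piece 8:b rests on {6:e, 7:d}
minimal pieces: {0:e, 1:d}
ways to finish when only these pieces remain (= sum over removing one remaining piece with nothing left below it):
  1 left: {8}→1
  2 left: {6,8}→1  {7,8}→1
  3 left: {5,6,8}→1  {6,7,8}→2
  4 left: {5,6,7,8}→3
  5 left: {4,5,6,7,8}→3
  6 left: {3,4,5,6,7,8}→3
  7 left: {2,3,4,5,6,7,8}→3
  placing 0:e first → 3 extensions
  placing 1:d first → 3 extensions
total linear extensions = 6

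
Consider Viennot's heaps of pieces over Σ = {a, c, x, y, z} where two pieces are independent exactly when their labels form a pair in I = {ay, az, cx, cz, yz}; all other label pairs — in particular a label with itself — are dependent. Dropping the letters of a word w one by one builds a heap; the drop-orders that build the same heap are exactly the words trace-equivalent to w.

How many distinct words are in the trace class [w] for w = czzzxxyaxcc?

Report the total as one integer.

#0=c has no predecessor
#1=z has no predecessor
#2=z depends on [1:z]
#3=z depends on [2:z]
#4=x depends on [3:z]
#5=x depends on [4:x]
#6=y depends on [0:c, 5:x]
#7=a depends on [0:c, 5:x]
#8=x depends on [6:y, 7:a]
#9=c depends on [6:y, 7:a]
#10=c depends on [9:c]
sources: [0:c, 1:z]
N(rest) = Σ N(rest − s) over sources s of rest; N(one piece) = 1:
  size 1 → [8]=1  [10]=1
  size 2 → [8,10]=2  [9,10]=1
  size 3 → [8,9,10]=3
  size 4 → [6,8,9,10]=3  [7,8,9,10]=3
  size 5 → [6,7,8,9,10]=6
  size 6 → [0,6,7,8,9,10]=6  [5,6,7,8,9,10]=6
  size 7 → [0,5,6,7,8,9,10]=12  [4,5,6,7,8,9,10]=6
  size 8 → [0,4,5,6,7,8,9,10]=18  [3,4,5,6,7,8,9,10]=6
  size 9 → [0,3,4,5,6,7,8,9,10]=24  [2,3,4,5,6,7,8,9,10]=6
  first=0(c) contributes 6
  first=1(z) contributes 30
|[w]| = 36

36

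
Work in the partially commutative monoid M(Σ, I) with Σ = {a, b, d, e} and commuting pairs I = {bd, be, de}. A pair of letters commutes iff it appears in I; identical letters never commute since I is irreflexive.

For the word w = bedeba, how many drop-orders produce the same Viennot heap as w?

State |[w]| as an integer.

piece 0:b — minimal
piece 1:e — minimal
piece 2:d — minimal
piece 3:e rests on {1:e}
piece 4:b rests on {0:b}
piece 5:a rests on {2:d, 3:e, 4:b}
minimal pieces: {0:b, 1:e, 2:d}
ways to finish when only these pieces remain (= sum over removing one remaining piece with nothing left below it):
  1 left: {5}→1
  2 left: {2,5}→1  {3,5}→1  {4,5}→1
  3 left: {0,4,5}→1  {1,3,5}→1  {2,3,5}→2  {2,4,5}→2  {3,4,5}→2
  4 left: {0,2,4,5}→3  {0,3,4,5}→3  {1,2,3,5}→3  {1,3,4,5}→3  {2,3,4,5}→6
  placing 0:b first → 12 extensions
  placing 1:e first → 12 extensions
  placing 2:d first → 6 extensions
total linear extensions = 30

30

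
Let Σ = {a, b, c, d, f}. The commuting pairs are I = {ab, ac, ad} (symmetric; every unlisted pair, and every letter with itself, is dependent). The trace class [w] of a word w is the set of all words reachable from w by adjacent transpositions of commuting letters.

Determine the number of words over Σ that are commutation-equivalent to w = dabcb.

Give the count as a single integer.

drop 0:d onto floor
drop 1:a onto floor
drop 2:b onto {0:d}
drop 3:c onto {2:b}
drop 4:b onto {3:c}
ground layer = {0:d, 1:a}
drop-orders for the pieces not yet dropped (sum over which currently-grounded one goes next):
  1 to go: {1} 1  {4} 1
  2 to go: {1,4} 2  {3,4} 1
  3 to go: {1,3,4} 3  {2,3,4} 1
  if 0:d drops first: 4 orders
  if 1:a drops first: 1 orders
heap linearizations: 5

5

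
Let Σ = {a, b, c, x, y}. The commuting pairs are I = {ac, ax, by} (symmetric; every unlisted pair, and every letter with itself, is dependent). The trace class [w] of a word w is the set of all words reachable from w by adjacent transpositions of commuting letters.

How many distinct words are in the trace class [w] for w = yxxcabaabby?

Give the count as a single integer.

12

drop 0:y onto floor
drop 1:x onto {0:y}
drop 2:x onto {1:x}
drop 3:c onto {2:x}
drop 4:a onto {0:y}
drop 5:b onto {3:c, 4:a}
drop 6:a onto {5:b}
drop 7:a onto {6:a}
drop 8:b onto {7:a}
drop 9:b onto {8:b}
drop 10:y onto {7:a}
ground layer = {0:y}
drop-orders for the pieces not yet dropped (sum over which currently-grounded one goes next):
  1 to go: {9} 1  {10} 1
  2 to go: {8,9} 1  {9,10} 2
  3 to go: {8,9,10} 3
  4 to go: {7,8,9,10} 3
  5 to go: {6,7,8,9,10} 3
  6 to go: {5,6,7,8,9,10} 3
  7 to go: {3,5,6,7,8,9,10} 3  {4,5,6,7,8,9,10} 3
  8 to go: {2,3,5,6,7,8,9,10} 3  {3,4,5,6,7,8,9,10} 6
  9 to go: {1,2,3,5,6,7,8,9,10} 3  {2,3,4,5,6,7,8,9,10} 9
  if 0:y drops first: 12 orders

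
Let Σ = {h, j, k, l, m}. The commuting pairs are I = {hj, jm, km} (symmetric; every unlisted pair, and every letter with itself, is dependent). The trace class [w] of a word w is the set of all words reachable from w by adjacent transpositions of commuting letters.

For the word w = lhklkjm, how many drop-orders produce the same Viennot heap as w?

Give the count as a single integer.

drop 0:l onto floor
drop 1:h onto {0:l}
drop 2:k onto {1:h}
drop 3:l onto {2:k}
drop 4:k onto {3:l}
drop 5:j onto {4:k}
drop 6:m onto {3:l}
ground layer = {0:l}
drop-orders for the pieces not yet dropped (sum over which currently-grounded one goes next):
  1 to go: {5} 1  {6} 1
  2 to go: {4,5} 1  {5,6} 2
  3 to go: {4,5,6} 3
  4 to go: {3,4,5,6} 3
  5 to go: {2,3,4,5,6} 3
  if 0:l drops first: 3 orders

3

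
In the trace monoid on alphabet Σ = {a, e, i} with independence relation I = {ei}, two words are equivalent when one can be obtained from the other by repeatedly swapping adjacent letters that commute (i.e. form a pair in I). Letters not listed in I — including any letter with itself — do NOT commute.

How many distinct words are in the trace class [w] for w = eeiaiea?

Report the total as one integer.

piece 0:e — minimal
piece 1:e rests on {0:e}
piece 2:i — minimal
piece 3:a rests on {1:e, 2:i}
piece 4:i rests on {3:a}
piece 5:e rests on {3:a}
piece 6:a rests on {4:i, 5:e}
minimal pieces: {0:e, 2:i}
ways to finish when only these pieces remain (= sum over removing one remaining piece with nothing left below it):
  1 left: {6}→1
  2 left: {4,6}→1  {5,6}→1
  3 left: {4,5,6}→2
  4 left: {3,4,5,6}→2
  5 left: {1,3,4,5,6}→2  {2,3,4,5,6}→2
  placing 0:e first → 4 extensions
  placing 2:i first → 2 extensions
total linear extensions = 6

6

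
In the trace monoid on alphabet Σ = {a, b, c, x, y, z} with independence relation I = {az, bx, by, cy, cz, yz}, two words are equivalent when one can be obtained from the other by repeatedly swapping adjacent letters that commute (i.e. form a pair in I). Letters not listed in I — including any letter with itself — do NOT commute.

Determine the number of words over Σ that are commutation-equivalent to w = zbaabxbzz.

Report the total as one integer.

3

0(z) covers ∅
1(b) covers 0:z
2(a) covers 1:b
3(a) covers 2:a
4(b) covers 3:a
5(x) covers 3:a
6(b) covers 4:b
7(z) covers 5:x, 6:b
8(z) covers 7:z
floor of heap: 0:z
completions by unplaced set U, small U first (add the entries for U minus each lowest piece of U):
  |U|=1: {8}:1
  |U|=2: {7,8}:1
  |U|=3: {5,7,8}:1  {6,7,8}:1
  |U|=4: {4,6,7,8}:1  {5,6,7,8}:2
  |U|=5: {4,5,6,7,8}:3
  |U|=6: {3,4,5,6,7,8}:3
  |U|=7: {2,3,4,5,6,7,8}:3
  start at 0(z): 3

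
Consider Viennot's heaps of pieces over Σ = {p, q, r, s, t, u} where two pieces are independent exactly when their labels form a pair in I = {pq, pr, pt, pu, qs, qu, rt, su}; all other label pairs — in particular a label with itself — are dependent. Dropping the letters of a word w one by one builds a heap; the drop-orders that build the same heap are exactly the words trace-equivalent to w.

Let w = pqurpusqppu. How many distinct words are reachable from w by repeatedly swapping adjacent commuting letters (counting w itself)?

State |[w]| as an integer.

1686

#0=p has no predecessor
#1=q has no predecessor
#2=u has no predecessor
#3=r depends on [1:q, 2:u]
#4=p depends on [0:p]
#5=u depends on [3:r]
#6=s depends on [3:r, 4:p]
#7=q depends on [3:r]
#8=p depends on [6:s]
#9=p depends on [8:p]
#10=u depends on [5:u]
sources: [0:p, 1:q, 2:u]
N(rest) = Σ N(rest − s) over sources s of rest; N(one piece) = 1:
  size 1 → [7]=1  [9]=1  [10]=1
  size 2 → [5,10]=1  [7,9]=2  [7,10]=2  [8,9]=1  [9,10]=2
  size 3 → [5,7,10]=3  [5,9,10]=3  [6,8,9]=1  [7,8,9]=3  [7,9,10]=6  [8,9,10]=3
  size 4 → [4,6,8,9]=1  [5,7,9,10]=12  [5,8,9,10]=6  [6,7,8,9]=4  [6,8,9,10]=4  [7,8,9,10]=12
  size 5 → [0,4,6,8,9]=1  [4,6,7,8,9]=5  [4,6,8,9,10]=5  [5,6,8,9,10]=10  [5,7,8,9,10]=30  [6,7,8,9,10]=20
  size 6 → [0,4,6,7,8,9]=6  [0,4,6,8,9,10]=6  [4,5,6,8,9,10]=15  [4,6,7,8,9,10]=30  [5,6,7,8,9,10]=60
  size 7 → [0,4,5,6,8,9,10]=21  [0,4,6,7,8,9,10]=42  [3,5,6,7,8,9,10]=60  [4,5,6,7,8,9,10]=105
  size 8 → [0,4,5,6,7,8,9,10]=168  [1,3,5,6,7,8,9,10]=60  [2,3,5,6,7,8,9,10]=60  [3,4,5,6,7,8,9,10]=165
  size 9 → [0,3,4,5,6,7,8,9,10]=333  [1,2,3,5,6,7,8,9,10]=120  [1,3,4,5,6,7,8,9,10]=225  [2,3,4,5,6,7,8,9,10]=225
  first=0(p) contributes 570
  first=1(q) contributes 558
  first=2(u) contributes 558
|[w]| = 1686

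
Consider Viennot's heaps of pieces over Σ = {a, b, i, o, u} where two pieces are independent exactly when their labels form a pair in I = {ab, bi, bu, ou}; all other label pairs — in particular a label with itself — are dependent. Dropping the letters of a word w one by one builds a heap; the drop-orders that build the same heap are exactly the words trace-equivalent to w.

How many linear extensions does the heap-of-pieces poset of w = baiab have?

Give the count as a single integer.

0(b) covers ∅
1(a) covers ∅
2(i) covers 1:a
3(a) covers 2:i
4(b) covers 0:b
floor of heap: 0:b, 1:a
completions by unplaced set U, small U first (add the entries for U minus each lowest piece of U):
  |U|=1: {3}:1  {4}:1
  |U|=2: {0,4}:1  {2,3}:1  {3,4}:2
  |U|=3: {0,3,4}:3  {1,2,3}:1  {2,3,4}:3
  start at 0(b): 4
  start at 1(a): 6
sum over floor = 10

10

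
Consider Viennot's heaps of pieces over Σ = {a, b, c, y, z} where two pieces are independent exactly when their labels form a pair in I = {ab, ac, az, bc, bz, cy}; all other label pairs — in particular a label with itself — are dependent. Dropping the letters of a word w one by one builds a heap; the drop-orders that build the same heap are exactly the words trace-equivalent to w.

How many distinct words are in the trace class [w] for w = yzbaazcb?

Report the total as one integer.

#0=y has no predecessor
#1=z depends on [0:y]
#2=b depends on [0:y]
#3=a depends on [0:y]
#4=a depends on [3:a]
#5=z depends on [1:z]
#6=c depends on [5:z]
#7=b depends on [2:b]
sources: [0:y]
N(rest) = Σ N(rest − s) over sources s of rest; N(one piece) = 1:
  size 1 → [4]=1  [6]=1  [7]=1
  size 2 → [2,7]=1  [3,4]=1  [4,6]=2  [4,7]=2  [5,6]=1  [6,7]=2
  size 3 → [1,5,6]=1  [2,4,7]=3  [2,6,7]=3  [3,4,6]=3  [3,4,7]=3  [4,5,6]=3  [4,6,7]=6  [5,6,7]=3
  size 4 → [1,4,5,6]=4  [1,5,6,7]=4  [2,3,4,7]=6  [2,4,6,7]=12  [2,5,6,7]=6  [3,4,5,6]=6  [3,4,6,7]=12  [4,5,6,7]=12
  size 5 → [1,2,5,6,7]=10  [1,3,4,5,6]=10  [1,4,5,6,7]=20  [2,3,4,6,7]=30  [2,4,5,6,7]=30  [3,4,5,6,7]=30
  size 6 → [1,2,4,5,6,7]=60  [1,3,4,5,6,7]=60  [2,3,4,5,6,7]=90
  first=0(y) contributes 210

210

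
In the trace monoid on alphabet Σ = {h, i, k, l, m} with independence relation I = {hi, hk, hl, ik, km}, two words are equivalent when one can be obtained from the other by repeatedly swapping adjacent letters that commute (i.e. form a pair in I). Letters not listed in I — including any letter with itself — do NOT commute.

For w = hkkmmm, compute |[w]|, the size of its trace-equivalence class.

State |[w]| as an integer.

15

drop 0:h onto floor
drop 1:k onto floor
drop 2:k onto {1:k}
drop 3:m onto {0:h}
drop 4:m onto {3:m}
drop 5:m onto {4:m}
ground layer = {0:h, 1:k}
drop-orders for the pieces not yet dropped (sum over which currently-grounded one goes next):
  1 to go: {2} 1  {5} 1
  2 to go: {1,2} 1  {2,5} 2  {4,5} 1
  3 to go: {1,2,5} 3  {2,4,5} 3  {3,4,5} 1
  4 to go: {0,3,4,5} 1  {1,2,4,5} 6  {2,3,4,5} 4
  if 0:h drops first: 10 orders
  if 1:k drops first: 5 orders
heap linearizations: 15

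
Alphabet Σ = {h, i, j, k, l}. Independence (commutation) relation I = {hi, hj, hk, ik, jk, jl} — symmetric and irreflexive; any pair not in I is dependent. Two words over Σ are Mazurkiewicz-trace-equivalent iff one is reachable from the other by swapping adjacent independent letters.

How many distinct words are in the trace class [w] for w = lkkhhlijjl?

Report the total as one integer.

18

0(l) covers ∅
1(k) covers 0:l
2(k) covers 1:k
3(h) covers 0:l
4(h) covers 3:h
5(l) covers 2:k, 4:h
6(i) covers 5:l
7(j) covers 6:i
8(j) covers 7:j
9(l) covers 6:i
floor of heap: 0:l
completions by unplaced set U, small U first (add the entries for U minus each lowest piece of U):
  |U|=1: {8}:1  {9}:1
  |U|=2: {7,8}:1  {8,9}:2
  |U|=3: {7,8,9}:3
  |U|=4: {6,7,8,9}:3
  |U|=5: {5,6,7,8,9}:3
  |U|=6: {2,5,6,7,8,9}:3  {4,5,6,7,8,9}:3
  |U|=7: {1,2,5,6,7,8,9}:3  {2,4,5,6,7,8,9}:6  {3,4,5,6,7,8,9}:3
  |U|=8: {1,2,4,5,6,7,8,9}:9  {2,3,4,5,6,7,8,9}:9
  start at 0(l): 18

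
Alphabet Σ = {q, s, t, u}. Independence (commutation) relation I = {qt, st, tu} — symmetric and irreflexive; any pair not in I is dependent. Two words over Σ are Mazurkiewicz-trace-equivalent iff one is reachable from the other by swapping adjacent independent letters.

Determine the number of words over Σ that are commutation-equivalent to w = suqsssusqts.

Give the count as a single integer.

#0=s has no predecessor
#1=u depends on [0:s]
#2=q depends on [1:u]
#3=s depends on [2:q]
#4=s depends on [3:s]
#5=s depends on [4:s]
#6=u depends on [5:s]
#7=s depends on [6:u]
#8=q depends on [7:s]
#9=t has no predecessor
#10=s depends on [8:q]
sources: [0:s, 9:t]
N(rest) = Σ N(rest − s) over sources s of rest; N(one piece) = 1:
  size 1 → [9]=1  [10]=1
  size 2 → [8,10]=1  [9,10]=2
  size 3 → [7,8,10]=1  [8,9,10]=3
  size 4 → [6,7,8,10]=1  [7,8,9,10]=4
  size 5 → [5,6,7,8,10]=1  [6,7,8,9,10]=5
  size 6 → [4,5,6,7,8,10]=1  [5,6,7,8,9,10]=6
  size 7 → [3,4,5,6,7,8,10]=1  [4,5,6,7,8,9,10]=7
  size 8 → [2,3,4,5,6,7,8,10]=1  [3,4,5,6,7,8,9,10]=8
  size 9 → [1,2,3,4,5,6,7,8,10]=1  [2,3,4,5,6,7,8,9,10]=9
  first=0(s) contributes 10
  first=9(t) contributes 1
|[w]| = 11

11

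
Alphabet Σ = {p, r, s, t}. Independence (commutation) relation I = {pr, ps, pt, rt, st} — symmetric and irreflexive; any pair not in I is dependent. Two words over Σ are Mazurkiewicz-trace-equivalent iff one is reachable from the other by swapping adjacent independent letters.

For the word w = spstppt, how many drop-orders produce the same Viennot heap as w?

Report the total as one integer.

piece 0:s — minimal
piece 1:p — minimal
piece 2:s rests on {0:s}
piece 3:t — minimal
piece 4:p rests on {1:p}
piece 5:p rests on {4:p}
piece 6:t rests on {3:t}
minimal pieces: {0:s, 1:p, 3:t}
ways to finish when only these pieces remain (= sum over removing one remaining piece with nothing left below it):
  1 left: {2}→1  {5}→1  {6}→1
  2 left: {0,2}→1  {2,5}→2  {2,6}→2  {3,6}→1  {4,5}→1  {5,6}→2
  3 left: {0,2,5}→3  {0,2,6}→3  {1,4,5}→1  {2,3,6}→3  {2,4,5}→3  {2,5,6}→6  {3,5,6}→3  {4,5,6}→3
  4 left: {0,2,3,6}→6  {0,2,4,5}→6  {0,2,5,6}→12  {1,2,4,5}→4  {1,4,5,6}→4  {2,3,5,6}→12  {2,4,5,6}→12  {3,4,5,6}→6
  5 left: {0,1,2,4,5}→10  {0,2,3,5,6}→30  {0,2,4,5,6}→30  {1,2,4,5,6}→20  {1,3,4,5,6}→10  {2,3,4,5,6}→30
  placing 0:s first → 60 extensions
  placing 1:p first → 90 extensions
  placing 3:t first → 60 extensions
total linear extensions = 210

210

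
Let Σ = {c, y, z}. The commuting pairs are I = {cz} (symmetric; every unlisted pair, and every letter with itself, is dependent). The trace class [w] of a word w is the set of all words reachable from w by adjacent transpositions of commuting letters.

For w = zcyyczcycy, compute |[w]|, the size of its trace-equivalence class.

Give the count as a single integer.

6

drop 0:z onto floor
drop 1:c onto floor
drop 2:y onto {0:z, 1:c}
drop 3:y onto {2:y}
drop 4:c onto {3:y}
drop 5:z onto {3:y}
drop 6:c onto {4:c}
drop 7:y onto {5:z, 6:c}
drop 8:c onto {7:y}
drop 9:y onto {8:c}
ground layer = {0:z, 1:c}
drop-orders for the pieces not yet dropped (sum over which currently-grounded one goes next):
  1 to go: {9} 1
  2 to go: {8,9} 1
  3 to go: {7,8,9} 1
  4 to go: {5,7,8,9} 1  {6,7,8,9} 1
  5 to go: {4,6,7,8,9} 1  {5,6,7,8,9} 2
  6 to go: {4,5,6,7,8,9} 3
  7 to go: {3,4,5,6,7,8,9} 3
  8 to go: {2,3,4,5,6,7,8,9} 3
  if 0:z drops first: 3 orders
  if 1:c drops first: 3 orders
heap linearizations: 6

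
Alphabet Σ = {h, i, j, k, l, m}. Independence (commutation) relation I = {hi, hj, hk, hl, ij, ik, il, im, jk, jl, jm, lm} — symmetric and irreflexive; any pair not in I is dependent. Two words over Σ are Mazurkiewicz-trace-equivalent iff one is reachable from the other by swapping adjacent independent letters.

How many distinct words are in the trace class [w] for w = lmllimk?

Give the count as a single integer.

70

#0=l has no predecessor
#1=m has no predecessor
#2=l depends on [0:l]
#3=l depends on [2:l]
#4=i has no predecessor
#5=m depends on [1:m]
#6=k depends on [3:l, 5:m]
sources: [0:l, 1:m, 4:i]
N(rest) = Σ N(rest − s) over sources s of rest; N(one piece) = 1:
  size 1 → [4]=1  [6]=1
  size 2 → [3,6]=1  [4,6]=2  [5,6]=1
  size 3 → [1,5,6]=1  [2,3,6]=1  [3,4,6]=3  [3,5,6]=2  [4,5,6]=3
  size 4 → [0,2,3,6]=1  [1,3,5,6]=3  [1,4,5,6]=4  [2,3,4,6]=4  [2,3,5,6]=3  [3,4,5,6]=8
  size 5 → [0,2,3,4,6]=5  [0,2,3,5,6]=4  [1,2,3,5,6]=6  [1,3,4,5,6]=15  [2,3,4,5,6]=15
  first=0(l) contributes 36
  first=1(m) contributes 24
  first=4(i) contributes 10
|[w]| = 70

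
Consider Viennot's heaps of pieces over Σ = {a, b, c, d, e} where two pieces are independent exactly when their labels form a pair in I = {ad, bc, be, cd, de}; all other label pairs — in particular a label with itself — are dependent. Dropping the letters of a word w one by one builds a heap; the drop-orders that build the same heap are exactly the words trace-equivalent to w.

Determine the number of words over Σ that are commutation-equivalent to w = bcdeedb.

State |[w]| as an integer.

piece 0:b — minimal
piece 1:c — minimal
piece 2:d rests on {0:b}
piece 3:e rests on {1:c}
piece 4:e rests on {3:e}
piece 5:d rests on {2:d}
piece 6:b rests on {5:d}
minimal pieces: {0:b, 1:c}
ways to finish when only these pieces remain (= sum over removing one remaining piece with nothing left below it):
  1 left: {4}→1  {6}→1
  2 left: {3,4}→1  {4,6}→2  {5,6}→1
  3 left: {1,3,4}→1  {2,5,6}→1  {3,4,6}→3  {4,5,6}→3
  4 left: {0,2,5,6}→1  {1,3,4,6}→4  {2,4,5,6}→4  {3,4,5,6}→6
  5 left: {0,2,4,5,6}→5  {1,3,4,5,6}→10  {2,3,4,5,6}→10
  placing 0:b first → 20 extensions
  placing 1:c first → 15 extensions
total linear extensions = 35

35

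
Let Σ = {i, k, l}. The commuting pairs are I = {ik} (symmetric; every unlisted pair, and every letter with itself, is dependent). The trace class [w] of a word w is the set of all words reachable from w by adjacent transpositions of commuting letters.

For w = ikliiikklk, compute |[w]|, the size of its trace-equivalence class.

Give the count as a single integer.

#0=i has no predecessor
#1=k has no predecessor
#2=l depends on [0:i, 1:k]
#3=i depends on [2:l]
#4=i depends on [3:i]
#5=i depends on [4:i]
#6=k depends on [2:l]
#7=k depends on [6:k]
#8=l depends on [5:i, 7:k]
#9=k depends on [8:l]
sources: [0:i, 1:k]
N(rest) = Σ N(rest − s) over sources s of rest; N(one piece) = 1:
  size 1 → [9]=1
  size 2 → [8,9]=1
  size 3 → [5,8,9]=1  [7,8,9]=1
  size 4 → [4,5,8,9]=1  [5,7,8,9]=2  [6,7,8,9]=1
  size 5 → [3,4,5,8,9]=1  [4,5,7,8,9]=3  [5,6,7,8,9]=3
  size 6 → [3,4,5,7,8,9]=4  [4,5,6,7,8,9]=6
  size 7 → [3,4,5,6,7,8,9]=10
  size 8 → [2,3,4,5,6,7,8,9]=10
  first=0(i) contributes 10
  first=1(k) contributes 10
|[w]| = 20

20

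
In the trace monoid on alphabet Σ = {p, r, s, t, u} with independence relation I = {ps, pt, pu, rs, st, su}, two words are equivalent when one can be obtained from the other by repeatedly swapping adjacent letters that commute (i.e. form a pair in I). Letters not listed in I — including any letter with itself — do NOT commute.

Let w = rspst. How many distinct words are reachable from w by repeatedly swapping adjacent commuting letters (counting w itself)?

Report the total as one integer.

20

piece 0:r — minimal
piece 1:s — minimal
piece 2:p rests on {0:r}
piece 3:s rests on {1:s}
piece 4:t rests on {0:r}
minimal pieces: {0:r, 1:s}
ways to finish when only these pieces remain (= sum over removing one remaining piece with nothing left below it):
  1 left: {2}→1  {3}→1  {4}→1
  2 left: {1,3}→1  {2,3}→2  {2,4}→2  {3,4}→2
  3 left: {0,2,4}→2  {1,2,3}→3  {1,3,4}→3  {2,3,4}→6
  placing 0:r first → 12 extensions
  placing 1:s first → 8 extensions
total linear extensions = 20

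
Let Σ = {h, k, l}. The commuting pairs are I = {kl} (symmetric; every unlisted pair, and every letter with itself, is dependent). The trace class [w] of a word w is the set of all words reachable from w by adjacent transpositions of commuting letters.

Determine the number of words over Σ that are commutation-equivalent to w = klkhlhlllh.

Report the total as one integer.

#0=k has no predecessor
#1=l has no predecessor
#2=k depends on [0:k]
#3=h depends on [1:l, 2:k]
#4=l depends on [3:h]
#5=h depends on [4:l]
#6=l depends on [5:h]
#7=l depends on [6:l]
#8=l depends on [7:l]
#9=h depends on [8:l]
sources: [0:k, 1:l]
N(rest) = Σ N(rest − s) over sources s of rest; N(one piece) = 1:
  size 1 → [9]=1
  size 2 → [8,9]=1
  size 3 → [7,8,9]=1
  size 4 → [6,7,8,9]=1
  size 5 → [5,6,7,8,9]=1
  size 6 → [4,5,6,7,8,9]=1
  size 7 → [3,4,5,6,7,8,9]=1
  size 8 → [1,3,4,5,6,7,8,9]=1  [2,3,4,5,6,7,8,9]=1
  first=0(k) contributes 2
  first=1(l) contributes 1
|[w]| = 3

3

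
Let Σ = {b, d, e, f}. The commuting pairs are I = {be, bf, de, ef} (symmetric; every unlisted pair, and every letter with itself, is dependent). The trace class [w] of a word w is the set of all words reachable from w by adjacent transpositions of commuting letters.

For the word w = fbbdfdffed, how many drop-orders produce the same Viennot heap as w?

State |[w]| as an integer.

30

piece 0:f — minimal
piece 1:b — minimal
piece 2:b rests on {1:b}
piece 3:d rests on {0:f, 2:b}
piece 4:f rests on {3:d}
piece 5:d rests on {4:f}
piece 6:f rests on {5:d}
piece 7:f rests on {6:f}
piece 8:e — minimal
piece 9:d rests on {7:f}
minimal pieces: {0:f, 1:b, 8:e}
ways to finish when only these pieces remain (= sum over removing one remaining piece with nothing left below it):
  1 left: {8}→1  {9}→1
  2 left: {7,9}→1  {8,9}→2
  3 left: {6,7,9}→1  {7,8,9}→3
  4 left: {5,6,7,9}→1  {6,7,8,9}→4
  5 left: {4,5,6,7,9}→1  {5,6,7,8,9}→5
  6 left: {3,4,5,6,7,9}→1  {4,5,6,7,8,9}→6
  7 left: {0,3,4,5,6,7,9}→1  {2,3,4,5,6,7,9}→1  {3,4,5,6,7,8,9}→7
  8 left: {0,2,3,4,5,6,7,9}→2  {0,3,4,5,6,7,8,9}→8  {1,2,3,4,5,6,7,9}→1  {2,3,4,5,6,7,8,9}→8
  placing 0:f first → 9 extensions
  placing 1:b first → 18 extensions
  placing 8:e first → 3 extensions
total linear extensions = 30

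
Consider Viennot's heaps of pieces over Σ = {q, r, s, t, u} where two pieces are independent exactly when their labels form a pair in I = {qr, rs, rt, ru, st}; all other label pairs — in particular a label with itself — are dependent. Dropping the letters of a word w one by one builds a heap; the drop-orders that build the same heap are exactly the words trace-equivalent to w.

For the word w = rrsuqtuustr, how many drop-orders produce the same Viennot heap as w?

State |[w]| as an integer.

330

piece 0:r — minimal
piece 1:r rests on {0:r}
piece 2:s — minimal
piece 3:u rests on {2:s}
piece 4:q rests on {3:u}
piece 5:t rests on {4:q}
piece 6:u rests on {5:t}
piece 7:u rests on {6:u}
piece 8:s rests on {7:u}
piece 9:t rests on {7:u}
piece 10:r rests on {1:r}
minimal pieces: {0:r, 2:s}
ways to finish when only these pieces remain (= sum over removing one remaining piece with nothing left below it):
  1 left: {8}→1  {9}→1  {10}→1
  2 left: {1,10}→1  {8,9}→2  {8,10}→2  {9,10}→2
  3 left: {0,1,10}→1  {1,8,10}→3  {1,9,10}→3  {7,8,9}→2  {8,9,10}→6
  4 left: {0,1,8,10}→4  {0,1,9,10}→4  {1,8,9,10}→12  {6,7,8,9}→2  {7,8,9,10}→8
  5 left: {0,1,8,9,10}→20  {1,7,8,9,10}→20  {5,6,7,8,9}→2  {6,7,8,9,10}→10
  6 left: {0,1,7,8,9,10}→40  {1,6,7,8,9,10}→30  {4,5,6,7,8,9}→2  {5,6,7,8,9,10}→12
  7 left: {0,1,6,7,8,9,10}→70  {1,5,6,7,8,9,10}→42  {3,4,5,6,7,8,9}→2  {4,5,6,7,8,9,10}→14
  8 left: {0,1,5,6,7,8,9,10}→112  {1,4,5,6,7,8,9,10}→56  {2,3,4,5,6,7,8,9}→2  {3,4,5,6,7,8,9,10}→16
  9 left: {0,1,4,5,6,7,8,9,10}→168  {1,3,4,5,6,7,8,9,10}→72  {2,3,4,5,6,7,8,9,10}→18
  placing 0:r first → 90 extensions
  placing 2:s first → 240 extensions
total linear extensions = 330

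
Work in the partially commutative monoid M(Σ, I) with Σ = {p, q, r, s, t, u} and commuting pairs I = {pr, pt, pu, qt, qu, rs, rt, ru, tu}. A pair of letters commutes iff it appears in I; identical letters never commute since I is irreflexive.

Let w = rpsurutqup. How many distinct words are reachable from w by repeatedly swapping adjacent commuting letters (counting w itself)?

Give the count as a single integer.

0(r) covers ∅
1(p) covers ∅
2(s) covers 1:p
3(u) covers 2:s
4(r) covers 0:r
5(u) covers 3:u
6(t) covers 2:s
7(q) covers 2:s, 4:r
8(u) covers 5:u
9(p) covers 7:q
floor of heap: 0:r, 1:p
completions by unplaced set U, small U first (add the entries for U minus each lowest piece of U):
  |U|=1: {6}:1  {8}:1  {9}:1
  |U|=2: {5,8}:1  {6,8}:2  {6,9}:2  {7,9}:1  {8,9}:2
  |U|=3: {3,5,8}:1  {4,7,9}:1  {5,6,8}:3  {5,8,9}:3  {6,7,9}:3  {6,8,9}:6  {7,8,9}:3
  |U|=4: {0,4,7,9}:1  {3,5,6,8}:4  {3,5,8,9}:4  {4,6,7,9}:4  {4,7,8,9}:4  {5,6,8,9}:12  {5,7,8,9}:6  {6,7,8,9}:12
  |U|=5: {0,4,6,7,9}:5  {0,4,7,8,9}:5  {3,5,6,8,9}:20  {3,5,7,8,9}:10  {4,5,7,8,9}:10  {4,6,7,8,9}:20  {5,6,7,8,9}:30
  |U|=6: {0,4,5,7,8,9}:15  {0,4,6,7,8,9}:30  {3,4,5,7,8,9}:20  {3,5,6,7,8,9}:60  {4,5,6,7,8,9}:60
  |U|=7: {0,3,4,5,7,8,9}:35  {0,4,5,6,7,8,9}:105  {2,3,5,6,7,8,9}:60  {3,4,5,6,7,8,9}:140
  |U|=8: {0,3,4,5,6,7,8,9}:280  {1,2,3,5,6,7,8,9}:60  {2,3,4,5,6,7,8,9}:200
  start at 0(r): 260
  start at 1(p): 480
sum over floor = 740

740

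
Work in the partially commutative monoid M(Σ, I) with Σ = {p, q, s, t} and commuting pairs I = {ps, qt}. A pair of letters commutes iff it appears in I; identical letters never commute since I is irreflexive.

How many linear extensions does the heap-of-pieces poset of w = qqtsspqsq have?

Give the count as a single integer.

9

piece 0:q — minimal
piece 1:q rests on {0:q}
piece 2:t — minimal
piece 3:s rests on {1:q, 2:t}
piece 4:s rests on {3:s}
piece 5:p rests on {1:q, 2:t}
piece 6:q rests on {4:s, 5:p}
piece 7:s rests on {6:q}
piece 8:q rests on {7:s}
minimal pieces: {0:q, 2:t}
ways to finish when only these pieces remain (= sum over removing one remaining piece with nothing left below it):
  1 left: {8}→1
  2 left: {7,8}→1
  3 left: {6,7,8}→1
  4 left: {4,6,7,8}→1  {5,6,7,8}→1
  5 left: {3,4,6,7,8}→1  {4,5,6,7,8}→2
  6 left: {3,4,5,6,7,8}→3
  7 left: {1,3,4,5,6,7,8}→3  {2,3,4,5,6,7,8}→3
  placing 0:q first → 6 extensions
  placing 2:t first → 3 extensions
total linear extensions = 9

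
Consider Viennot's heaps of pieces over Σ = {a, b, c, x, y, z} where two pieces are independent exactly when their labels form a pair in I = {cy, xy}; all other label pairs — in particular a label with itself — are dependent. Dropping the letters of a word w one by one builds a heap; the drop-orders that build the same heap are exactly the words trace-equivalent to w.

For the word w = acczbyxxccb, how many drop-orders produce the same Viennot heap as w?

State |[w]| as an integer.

drop 0:a onto floor
drop 1:c onto {0:a}
drop 2:c onto {1:c}
drop 3:z onto {2:c}
drop 4:b onto {3:z}
drop 5:y onto {4:b}
drop 6:x onto {4:b}
drop 7:x onto {6:x}
drop 8:c onto {7:x}
drop 9:c onto {8:c}
drop 10:b onto {5:y, 9:c}
ground layer = {0:a}
drop-orders for the pieces not yet dropped (sum over which currently-grounded one goes next):
  1 to go: {10} 1
  2 to go: {5,10} 1  {9,10} 1
  3 to go: {5,9,10} 2  {8,9,10} 1
  4 to go: {5,8,9,10} 3  {7,8,9,10} 1
  5 to go: {5,7,8,9,10} 4  {6,7,8,9,10} 1
  6 to go: {5,6,7,8,9,10} 5
  7 to go: {4,5,6,7,8,9,10} 5
  8 to go: {3,4,5,6,7,8,9,10} 5
  9 to go: {2,3,4,5,6,7,8,9,10} 5
  if 0:a drops first: 5 orders

5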